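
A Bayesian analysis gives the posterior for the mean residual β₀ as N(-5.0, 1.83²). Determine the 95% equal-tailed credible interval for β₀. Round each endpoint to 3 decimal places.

[-8.587, -1.413]

The posterior is symmetric, so the 95% equal-tailed interval is β₀ = -5.0 ± z·1.83 with z = 1.960.
Half-width: 1.960 × 1.83 = 3.587.
-5.0 − 3.587 = -8.587; -5.0 + 3.587 = -1.413.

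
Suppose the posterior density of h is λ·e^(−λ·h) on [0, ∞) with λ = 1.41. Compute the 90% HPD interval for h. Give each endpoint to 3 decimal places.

[0.000, 1.633]

The exponential density is strictly decreasing on [0, ∞), so the HPD interval is anchored at 0: [0, q] with P(h ≤ q) = 0.90.
q = −ln(1 − 0.90) / 1.41 = 2.3026 / 1.41 = 1.633.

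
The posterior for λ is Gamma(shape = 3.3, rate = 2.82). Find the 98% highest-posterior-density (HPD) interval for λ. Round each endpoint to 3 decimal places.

The posterior is unimodal and skewed, so the HPD interval has equal density at both endpoints and is the shortest 98% interval.
Solving f(0.096) = f(2.866) with F(2.866) − F(0.096) = 0.98 gives [0.096, 2.866].
For comparison, the equal-tailed interval is [0.193, 3.159]; the HPD is narrower and shifted toward the mode.

[0.096, 2.866]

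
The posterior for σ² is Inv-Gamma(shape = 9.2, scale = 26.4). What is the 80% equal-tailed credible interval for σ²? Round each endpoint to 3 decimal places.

[1.994, 4.723]

Inverse-Gamma(9.2, 26.4) quantiles: F⁻¹(0.1) and F⁻¹(0.9).
Equivalently, 1/σ² ~ Gamma(9.2, rate = 26.4); invert its 0.9 and 0.1 quantiles.
Posterior mean ≈ 3.220, SD ≈ 1.200; a Normal approximation gives roughly [1.682, 4.757].
Exact: lower = 1.994; upper = 4.723.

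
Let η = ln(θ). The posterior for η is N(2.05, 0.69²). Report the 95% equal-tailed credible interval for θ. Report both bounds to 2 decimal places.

On the log scale the 95% interval is 2.05 ± 1.960 × 0.69 = [0.6976, 3.4024].
Exponentiate: [e^0.6976, e^3.4024] = [2.01, 30.04].

[2.01, 30.04]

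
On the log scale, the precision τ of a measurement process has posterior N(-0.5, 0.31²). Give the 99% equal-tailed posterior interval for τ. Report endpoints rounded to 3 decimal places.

[0.273, 1.348]

On the log scale the 99% interval is -0.5 ± 2.576 × 0.31 = [-1.2985, 0.2985].
Exponentiate: [e^-1.2985, e^0.2985] = [0.273, 1.348].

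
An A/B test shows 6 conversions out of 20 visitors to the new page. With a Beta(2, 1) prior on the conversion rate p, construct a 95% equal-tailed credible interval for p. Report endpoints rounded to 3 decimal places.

Posterior: Beta(2+6, 1+14) = Beta(8, 15).
Equal-tailed 95% interval: the 0.025 and 0.975 quantiles of Beta(8, 15).
Posterior mean ≈ 0.348, SD ≈ 0.097; a Normal approximation gives roughly [0.157, 0.538].
Exact: F⁻¹(0.025) = 0.172; F⁻¹(0.975) = 0.549.

[0.172, 0.549]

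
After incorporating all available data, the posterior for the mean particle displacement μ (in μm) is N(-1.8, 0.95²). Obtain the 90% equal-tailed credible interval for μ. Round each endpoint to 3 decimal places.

[-3.363, -0.237]

The posterior is symmetric, so the 90% equal-tailed interval is μ = -1.8 ± z·0.95 with z = 1.645.
Half-width: 1.645 × 0.95 = 1.563.
-1.8 − 1.563 = -3.363; -1.8 + 1.563 = -0.237.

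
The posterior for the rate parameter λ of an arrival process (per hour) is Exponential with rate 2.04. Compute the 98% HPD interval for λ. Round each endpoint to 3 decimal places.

[0.000, 1.918]

The exponential density is strictly decreasing on [0, ∞), so the HPD interval is anchored at 0: [0, q] with P(λ ≤ q) = 0.98.
q = −ln(1 − 0.98) / 2.04 = 3.9120 / 2.04 = 1.918.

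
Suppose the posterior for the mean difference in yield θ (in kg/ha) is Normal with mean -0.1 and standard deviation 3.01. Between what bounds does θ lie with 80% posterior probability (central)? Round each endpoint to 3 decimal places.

The posterior is symmetric, so the 80% equal-tailed interval is θ = -0.1 ± z·3.01 with z = 1.282.
Half-width: 1.282 × 3.01 = 3.857.
-0.1 − 3.857 = -3.957; -0.1 + 3.857 = 3.757.

[-3.957, 3.757]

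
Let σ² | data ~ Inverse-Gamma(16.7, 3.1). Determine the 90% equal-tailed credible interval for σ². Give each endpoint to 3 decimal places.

[0.129, 0.293]

Inverse-Gamma(16.7, 3.1) quantiles: F⁻¹(0.05) and F⁻¹(0.95).
Equivalently, 1/σ² ~ Gamma(16.7, rate = 3.1); invert its 0.95 and 0.05 quantiles.
Posterior mean ≈ 0.197, SD ≈ 0.051; a Normal approximation gives roughly [0.113, 0.282].
Exact: lower = 0.129; upper = 0.293.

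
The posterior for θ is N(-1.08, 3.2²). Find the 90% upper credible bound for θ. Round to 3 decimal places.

3.021

Need U with P(θ ≤ U) = 0.90: U = -1.08 + z_{0.1}·3.2.
z = 1.282; U = -1.08 + 1.282 × 3.2 = 3.021.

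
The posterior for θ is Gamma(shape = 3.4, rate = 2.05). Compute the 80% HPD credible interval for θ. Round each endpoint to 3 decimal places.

The posterior is unimodal and skewed, so the HPD interval has equal density at both endpoints and is the shortest 80% interval.
Solving f(0.432) = f(2.476) with F(2.476) − F(0.432) = 0.80 gives [0.432, 2.476].
For comparison, the equal-tailed interval is [0.660, 2.865]; the HPD is narrower and shifted toward the mode.

[0.432, 2.476]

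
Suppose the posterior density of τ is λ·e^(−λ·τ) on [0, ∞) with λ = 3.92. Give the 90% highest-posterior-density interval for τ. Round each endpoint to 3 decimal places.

The exponential density is strictly decreasing on [0, ∞), so the HPD interval is anchored at 0: [0, q] with P(τ ≤ q) = 0.90.
q = −ln(1 − 0.90) / 3.92 = 2.3026 / 3.92 = 0.587.

[0.000, 0.587]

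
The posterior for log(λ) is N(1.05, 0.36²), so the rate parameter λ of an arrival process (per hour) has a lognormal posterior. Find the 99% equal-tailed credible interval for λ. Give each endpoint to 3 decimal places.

On the log scale the 99% interval is 1.05 ± 2.576 × 0.36 = [0.1227, 1.9773].
Exponentiate: [e^0.1227, e^1.9773] = [1.131, 7.223].

[1.131, 7.223]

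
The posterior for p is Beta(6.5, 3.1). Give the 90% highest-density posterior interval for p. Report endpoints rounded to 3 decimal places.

The posterior is unimodal and skewed, so the HPD interval has equal density at both endpoints and is the shortest 90% interval.
Solving f(0.452) = f(0.913) with F(0.913) − F(0.452) = 0.90 gives [0.452, 0.913].
For comparison, the equal-tailed interval is [0.420, 0.890]; the HPD is narrower and shifted toward the mode.

[0.452, 0.913]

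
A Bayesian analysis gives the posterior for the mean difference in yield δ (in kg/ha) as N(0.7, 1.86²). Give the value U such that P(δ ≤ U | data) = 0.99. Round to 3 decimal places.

Need U with P(δ ≤ U) = 0.99: U = 0.7 + z_{0.01}·1.86.
z = 2.326; U = 0.7 + 2.326 × 1.86 = 5.027.

5.027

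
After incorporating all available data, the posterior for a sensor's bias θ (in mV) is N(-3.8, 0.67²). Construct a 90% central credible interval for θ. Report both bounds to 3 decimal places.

[-4.902, -2.698]

The posterior is symmetric, so the 90% equal-tailed interval is θ = -3.8 ± z·0.67 with z = 1.645.
Half-width: 1.645 × 0.67 = 1.102.
-3.8 − 1.102 = -4.902; -3.8 + 1.102 = -2.698.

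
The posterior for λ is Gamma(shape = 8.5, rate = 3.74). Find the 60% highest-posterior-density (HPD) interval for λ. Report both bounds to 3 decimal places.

[1.445, 2.695]

The posterior is unimodal and skewed, so the HPD interval has equal density at both endpoints and is the shortest 60% interval.
Solving f(1.445) = f(2.695) with F(2.695) − F(1.445) = 0.60 gives [1.445, 2.695].
For comparison, the equal-tailed interval is [1.605, 2.890]; the HPD is narrower and shifted toward the mode.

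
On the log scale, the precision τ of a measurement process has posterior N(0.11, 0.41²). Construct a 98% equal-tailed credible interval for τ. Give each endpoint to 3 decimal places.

[0.430, 2.897]

On the log scale the 98% interval is 0.11 ± 2.326 × 0.41 = [-0.8438, 1.0638].
Exponentiate: [e^-0.8438, e^1.0638] = [0.430, 2.897].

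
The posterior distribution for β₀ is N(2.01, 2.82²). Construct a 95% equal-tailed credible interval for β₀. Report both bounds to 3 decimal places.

[-3.517, 7.537]

The posterior is symmetric, so the 95% equal-tailed interval is β₀ = 2.01 ± z·2.82 with z = 1.960.
Half-width: 1.960 × 2.82 = 5.527.
2.01 − 5.527 = -3.517; 2.01 + 5.527 = 7.537.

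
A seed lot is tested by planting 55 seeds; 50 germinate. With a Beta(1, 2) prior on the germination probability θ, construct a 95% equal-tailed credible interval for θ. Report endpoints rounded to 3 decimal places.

Posterior: Beta(1+50, 2+5) = Beta(51, 7).
Equal-tailed 95% interval: the 0.025 and 0.975 quantiles of Beta(51, 7).
Posterior mean ≈ 0.879, SD ≈ 0.042; a Normal approximation gives roughly [0.796, 0.962].
Exact: F⁻¹(0.025) = 0.785; F⁻¹(0.975) = 0.949.

[0.785, 0.949]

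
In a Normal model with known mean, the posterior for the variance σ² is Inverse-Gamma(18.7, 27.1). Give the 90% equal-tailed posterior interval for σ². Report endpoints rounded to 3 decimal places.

[1.029, 2.221]

Inverse-Gamma(18.7, 27.1) quantiles: F⁻¹(0.05) and F⁻¹(0.95).
Equivalently, 1/σ² ~ Gamma(18.7, rate = 27.1); invert its 0.95 and 0.05 quantiles.
Posterior mean ≈ 1.531, SD ≈ 0.375; a Normal approximation gives roughly [0.915, 2.147].
Exact: lower = 1.029; upper = 2.221.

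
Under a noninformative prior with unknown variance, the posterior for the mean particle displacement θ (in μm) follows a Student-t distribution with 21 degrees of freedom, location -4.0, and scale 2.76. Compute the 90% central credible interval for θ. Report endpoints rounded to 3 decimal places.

The t_21 distribution is symmetric; the 90% interval is -4.0 ± t·2.76 with t_{0.95,21} = 1.721.
Half-width: 1.721 × 2.76 = 4.749.
-4.0 − 4.749 = -8.749; -4.0 + 4.749 = 0.749.

[-8.749, 0.749]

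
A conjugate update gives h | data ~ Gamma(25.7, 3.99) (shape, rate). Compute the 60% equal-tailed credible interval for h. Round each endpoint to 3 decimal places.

[5.355, 7.479]

Posterior: Gamma(shape 25.7, rate 3.99).
Equal-tailed 60% interval: Gamma(25.7, 3.99) quantiles at 0.2 and 0.8.
Posterior mean ≈ 6.441, SD ≈ 1.271; a Normal approximation gives roughly [5.372, 7.510].
Exact: lower = 5.355; upper = 7.479.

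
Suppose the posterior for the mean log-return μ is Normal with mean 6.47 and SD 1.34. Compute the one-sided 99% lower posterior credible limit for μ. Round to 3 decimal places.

3.353

Need L with P(μ ≥ L) = 0.99: L = 6.47 − z_{0.01}·1.34.
z = 2.326; L = 6.47 − 2.326 × 1.34 = 3.353.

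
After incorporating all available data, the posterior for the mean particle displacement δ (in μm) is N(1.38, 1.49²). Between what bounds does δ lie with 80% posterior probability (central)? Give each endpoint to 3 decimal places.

The posterior is symmetric, so the 80% equal-tailed interval is δ = 1.38 ± z·1.49 with z = 1.282.
Half-width: 1.282 × 1.49 = 1.910.
1.38 − 1.910 = -0.530; 1.38 + 1.910 = 3.290.

[-0.530, 3.290]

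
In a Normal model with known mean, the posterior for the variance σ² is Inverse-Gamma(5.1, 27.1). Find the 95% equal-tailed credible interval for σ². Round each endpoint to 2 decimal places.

Inverse-Gamma(5.1, 27.1) quantiles: F⁻¹(0.025) and F⁻¹(0.975).
Equivalently, 1/σ² ~ Gamma(5.1, rate = 27.1); invert its 0.975 and 0.025 quantiles.
Posterior mean ≈ 6.61, SD ≈ 3.75; a Normal approximation gives roughly [-0.75, 13.97].
Exact: lower = 2.61; upper = 16.14.

[2.61, 16.14]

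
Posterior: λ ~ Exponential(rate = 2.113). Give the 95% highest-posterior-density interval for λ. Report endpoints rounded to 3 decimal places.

[0.000, 1.418]

The exponential density is strictly decreasing on [0, ∞), so the HPD interval is anchored at 0: [0, q] with P(λ ≤ q) = 0.95.
q = −ln(1 − 0.95) / 2.113 = 2.9957 / 2.113 = 1.418.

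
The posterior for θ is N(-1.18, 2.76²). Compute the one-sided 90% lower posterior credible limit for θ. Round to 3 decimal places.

Need L with P(θ ≥ L) = 0.90: L = -1.18 − z_{0.1}·2.76.
z = 1.282; L = -1.18 − 1.282 × 2.76 = -4.717.

-4.717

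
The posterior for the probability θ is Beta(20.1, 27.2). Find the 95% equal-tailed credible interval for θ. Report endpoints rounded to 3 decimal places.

[0.289, 0.567]

Posterior: Beta(20.1, 27.2).
Equal-tailed 95% interval: the 0.025 and 0.975 quantiles of Beta(20.1, 27.2).
Posterior mean ≈ 0.425, SD ≈ 0.071; a Normal approximation gives roughly [0.286, 0.564].
Exact: F⁻¹(0.025) = 0.289; F⁻¹(0.975) = 0.567.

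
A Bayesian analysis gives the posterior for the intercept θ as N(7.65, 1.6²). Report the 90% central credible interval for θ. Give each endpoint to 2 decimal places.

The posterior is symmetric, so the 90% equal-tailed interval is θ = 7.65 ± z·1.6 with z = 1.645.
Half-width: 1.645 × 1.6 = 2.63.
7.65 − 2.63 = 5.02; 7.65 + 2.63 = 10.28.

[5.02, 10.28]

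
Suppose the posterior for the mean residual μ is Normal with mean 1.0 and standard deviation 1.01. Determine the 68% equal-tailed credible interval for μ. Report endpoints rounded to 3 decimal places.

[-0.004, 2.004]

The posterior is symmetric, so the 68% equal-tailed interval is μ = 1.0 ± z·1.01 with z = 0.994.
Half-width: 0.994 × 1.01 = 1.004.
1.0 − 1.004 = -0.004; 1.0 + 1.004 = 2.004.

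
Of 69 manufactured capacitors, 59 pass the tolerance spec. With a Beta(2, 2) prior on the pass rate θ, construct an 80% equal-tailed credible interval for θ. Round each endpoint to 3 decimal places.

[0.779, 0.889]

Posterior: Beta(2+59, 2+10) = Beta(61, 12).
Equal-tailed 80% interval: the 0.1 and 0.9 quantiles of Beta(61, 12).
Posterior mean ≈ 0.836, SD ≈ 0.043; a Normal approximation gives roughly [0.780, 0.891].
Exact: F⁻¹(0.1) = 0.779; F⁻¹(0.9) = 0.889.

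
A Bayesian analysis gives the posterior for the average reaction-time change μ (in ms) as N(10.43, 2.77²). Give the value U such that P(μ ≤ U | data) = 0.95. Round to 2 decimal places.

Need U with P(μ ≤ U) = 0.95: U = 10.43 + z_{0.05}·2.77.
z = 1.645; U = 10.43 + 1.645 × 2.77 = 14.99.

14.99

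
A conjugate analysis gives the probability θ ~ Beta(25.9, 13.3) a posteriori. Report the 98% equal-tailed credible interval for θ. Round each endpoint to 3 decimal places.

Posterior: Beta(25.9, 13.3).
Equal-tailed 98% interval: the 0.01 and 0.99 quantiles of Beta(25.9, 13.3).
Posterior mean ≈ 0.661, SD ≈ 0.075; a Normal approximation gives roughly [0.487, 0.834].
Exact: F⁻¹(0.01) = 0.478; F⁻¹(0.99) = 0.820.

[0.478, 0.820]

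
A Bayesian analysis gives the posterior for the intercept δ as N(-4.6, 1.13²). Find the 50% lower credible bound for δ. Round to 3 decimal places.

Need L with P(δ ≥ L) = 0.50: L = -4.6 − z_{0.5}·1.13.
z = 0.000; L = -4.6 − 0.000 × 1.13 = -4.600.

-4.600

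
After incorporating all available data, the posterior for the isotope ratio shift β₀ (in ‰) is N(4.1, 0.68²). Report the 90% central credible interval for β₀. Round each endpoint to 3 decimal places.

The posterior is symmetric, so the 90% equal-tailed interval is β₀ = 4.1 ± z·0.68 with z = 1.645.
Half-width: 1.645 × 0.68 = 1.119.
4.1 − 1.119 = 2.981; 4.1 + 1.119 = 5.219.

[2.981, 5.219]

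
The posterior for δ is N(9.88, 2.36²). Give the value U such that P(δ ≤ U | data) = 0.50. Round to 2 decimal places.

Need U with P(δ ≤ U) = 0.50: U = 9.88 + z_{0.5}·2.36.
z = 0.000; U = 9.88 + 0.000 × 2.36 = 9.88.

9.88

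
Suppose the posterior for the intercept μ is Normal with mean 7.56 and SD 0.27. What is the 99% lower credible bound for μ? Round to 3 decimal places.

Need L with P(μ ≥ L) = 0.99: L = 7.56 − z_{0.01}·0.27.
z = 2.326; L = 7.56 − 2.326 × 0.27 = 6.932.

6.932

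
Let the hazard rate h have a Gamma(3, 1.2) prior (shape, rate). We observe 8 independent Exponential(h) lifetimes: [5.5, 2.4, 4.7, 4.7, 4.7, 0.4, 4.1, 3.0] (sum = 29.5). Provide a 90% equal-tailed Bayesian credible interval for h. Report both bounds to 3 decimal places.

[0.201, 0.553]

Posterior: Gamma(3+8, 1.2+29.5) = Gamma(11, 30.7) (shape, rate).
Equal-tailed 90% interval: Gamma(11, 30.7) quantiles at 0.05 and 0.95.
Posterior mean ≈ 0.358, SD ≈ 0.108; a Normal approximation gives roughly [0.181, 0.536].
Exact: lower = 0.201; upper = 0.553.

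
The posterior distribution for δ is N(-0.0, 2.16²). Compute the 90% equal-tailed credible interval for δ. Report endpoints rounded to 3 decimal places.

[-3.553, 3.553]

The posterior is symmetric, so the 90% equal-tailed interval is δ = -0.0 ± z·2.16 with z = 1.645.
Half-width: 1.645 × 2.16 = 3.553.
-0.0 − 3.553 = -3.553; -0.0 + 3.553 = 3.553.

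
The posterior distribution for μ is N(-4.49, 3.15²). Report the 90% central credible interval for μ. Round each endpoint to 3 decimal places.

[-9.671, 0.691]

The posterior is symmetric, so the 90% equal-tailed interval is μ = -4.49 ± z·3.15 with z = 1.645.
Half-width: 1.645 × 3.15 = 5.181.
-4.49 − 5.181 = -9.671; -4.49 + 5.181 = 0.691.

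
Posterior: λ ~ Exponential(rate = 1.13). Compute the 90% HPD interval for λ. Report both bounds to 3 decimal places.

[0.000, 2.038]

The exponential density is strictly decreasing on [0, ∞), so the HPD interval is anchored at 0: [0, q] with P(λ ≤ q) = 0.90.
q = −ln(1 − 0.90) / 1.13 = 2.3026 / 1.13 = 2.038.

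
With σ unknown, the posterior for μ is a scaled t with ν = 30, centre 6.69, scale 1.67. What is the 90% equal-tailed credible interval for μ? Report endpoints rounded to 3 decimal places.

[3.856, 9.524]

The t_30 distribution is symmetric; the 90% interval is 6.69 ± t·1.67 with t_{0.95,30} = 1.697.
Half-width: 1.697 × 1.67 = 2.834.
6.69 − 2.834 = 3.856; 6.69 + 2.834 = 9.524.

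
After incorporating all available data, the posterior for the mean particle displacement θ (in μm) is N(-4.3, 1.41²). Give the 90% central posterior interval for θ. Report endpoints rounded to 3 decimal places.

The posterior is symmetric, so the 90% equal-tailed interval is θ = -4.3 ± z·1.41 with z = 1.645.
Half-width: 1.645 × 1.41 = 2.319.
-4.3 − 2.319 = -6.619; -4.3 + 2.319 = -1.981.

[-6.619, -1.981]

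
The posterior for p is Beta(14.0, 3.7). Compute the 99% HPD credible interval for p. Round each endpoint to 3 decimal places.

The posterior is unimodal and skewed, so the HPD interval has equal density at both endpoints and is the shortest 99% interval.
Solving f(0.527) = f(0.976) with F(0.976) − F(0.527) = 0.99 gives [0.527, 0.976].
For comparison, the equal-tailed interval is [0.503, 0.964]; the HPD is narrower and shifted toward the mode.

[0.527, 0.976]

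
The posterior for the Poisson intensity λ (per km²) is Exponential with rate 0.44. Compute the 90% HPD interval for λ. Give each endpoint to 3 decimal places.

[0.000, 5.233]

The exponential density is strictly decreasing on [0, ∞), so the HPD interval is anchored at 0: [0, q] with P(λ ≤ q) = 0.90.
q = −ln(1 − 0.90) / 0.44 = 2.3026 / 0.44 = 5.233.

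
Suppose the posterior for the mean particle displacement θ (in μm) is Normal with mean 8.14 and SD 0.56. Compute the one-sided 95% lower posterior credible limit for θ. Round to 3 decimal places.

Need L with P(θ ≥ L) = 0.95: L = 8.14 − z_{0.05}·0.56.
z = 1.645; L = 8.14 − 1.645 × 0.56 = 7.219.

7.219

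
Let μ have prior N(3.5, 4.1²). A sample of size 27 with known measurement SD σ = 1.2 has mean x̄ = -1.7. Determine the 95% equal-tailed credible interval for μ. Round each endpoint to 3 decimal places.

[-2.135, -1.232]

Posterior precision = 1/4.1² + 27/1.2² = 0.0595 + 18.7500 = 18.8095, so posterior SD = 0.2306.
Posterior mean = (3.5/4.1² + 27·-1.7/1.2²) / 18.8095 = -1.6836.
Interval: -1.6836 ± 1.960 × 0.2306 → [-2.135, -1.232].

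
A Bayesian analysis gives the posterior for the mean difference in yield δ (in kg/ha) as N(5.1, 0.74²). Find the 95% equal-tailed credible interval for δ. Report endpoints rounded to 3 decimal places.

The posterior is symmetric, so the 95% equal-tailed interval is δ = 5.1 ± z·0.74 with z = 1.960.
Half-width: 1.960 × 0.74 = 1.450.
5.1 − 1.450 = 3.650; 5.1 + 1.450 = 6.550.

[3.650, 6.550]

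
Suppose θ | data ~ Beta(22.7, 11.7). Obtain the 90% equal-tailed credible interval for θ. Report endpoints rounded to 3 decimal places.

Posterior: Beta(22.7, 11.7).
Equal-tailed 90% interval: the 0.05 and 0.95 quantiles of Beta(22.7, 11.7).
Posterior mean ≈ 0.660, SD ≈ 0.080; a Normal approximation gives roughly [0.529, 0.791].
Exact: F⁻¹(0.05) = 0.524; F⁻¹(0.95) = 0.786.

[0.524, 0.786]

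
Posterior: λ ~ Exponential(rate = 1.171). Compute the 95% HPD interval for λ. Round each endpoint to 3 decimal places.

The exponential density is strictly decreasing on [0, ∞), so the HPD interval is anchored at 0: [0, q] with P(λ ≤ q) = 0.95.
q = −ln(1 − 0.95) / 1.171 = 2.9957 / 1.171 = 2.558.

[0.000, 2.558]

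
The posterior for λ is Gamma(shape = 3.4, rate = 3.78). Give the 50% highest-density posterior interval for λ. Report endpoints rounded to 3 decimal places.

The posterior is unimodal and skewed, so the HPD interval has equal density at both endpoints and is the shortest 50% interval.
Solving f(0.390) = f(0.965) with F(0.965) − F(0.390) = 0.50 gives [0.390, 0.965].
For comparison, the equal-tailed interval is [0.541, 1.164]; the HPD is narrower and shifted toward the mode.

[0.390, 0.965]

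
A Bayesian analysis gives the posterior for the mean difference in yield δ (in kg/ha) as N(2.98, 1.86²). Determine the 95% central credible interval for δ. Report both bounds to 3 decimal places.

The posterior is symmetric, so the 95% equal-tailed interval is δ = 2.98 ± z·1.86 with z = 1.960.
Half-width: 1.960 × 1.86 = 3.646.
2.98 − 3.646 = -0.666; 2.98 + 3.646 = 6.626.

[-0.666, 6.626]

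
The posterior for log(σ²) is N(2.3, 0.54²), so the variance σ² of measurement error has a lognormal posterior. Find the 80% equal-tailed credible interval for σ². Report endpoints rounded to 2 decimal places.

[4.99, 19.93]

On the log scale the 80% interval is 2.3 ± 1.282 × 0.54 = [1.6080, 2.9920].
Exponentiate: [e^1.6080, e^2.9920] = [4.99, 19.93].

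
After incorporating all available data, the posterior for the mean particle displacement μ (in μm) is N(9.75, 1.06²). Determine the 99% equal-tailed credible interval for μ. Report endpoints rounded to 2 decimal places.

The posterior is symmetric, so the 99% equal-tailed interval is μ = 9.75 ± z·1.06 with z = 2.576.
Half-width: 2.576 × 1.06 = 2.73.
9.75 − 2.73 = 7.02; 9.75 + 2.73 = 12.48.

[7.02, 12.48]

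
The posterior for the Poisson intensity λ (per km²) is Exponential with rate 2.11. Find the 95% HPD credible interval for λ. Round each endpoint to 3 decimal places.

The exponential density is strictly decreasing on [0, ∞), so the HPD interval is anchored at 0: [0, q] with P(λ ≤ q) = 0.95.
q = −ln(1 − 0.95) / 2.11 = 2.9957 / 2.11 = 1.420.

[0.000, 1.420]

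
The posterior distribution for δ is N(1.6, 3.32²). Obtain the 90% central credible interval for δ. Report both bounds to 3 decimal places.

[-3.861, 7.061]

The posterior is symmetric, so the 90% equal-tailed interval is δ = 1.6 ± z·3.32 with z = 1.645.
Half-width: 1.645 × 3.32 = 5.461.
1.6 − 5.461 = -3.861; 1.6 + 5.461 = 7.061.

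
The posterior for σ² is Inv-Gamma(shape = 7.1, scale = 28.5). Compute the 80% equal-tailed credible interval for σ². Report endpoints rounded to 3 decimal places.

Inverse-Gamma(7.1, 28.5) quantiles: F⁻¹(0.1) and F⁻¹(0.9).
Equivalently, 1/σ² ~ Gamma(7.1, rate = 28.5); invert its 0.9 and 0.1 quantiles.
Posterior mean ≈ 4.672, SD ≈ 2.069; a Normal approximation gives roughly [2.021, 7.323].
Exact: lower = 2.674; upper = 7.179.

[2.674, 7.179]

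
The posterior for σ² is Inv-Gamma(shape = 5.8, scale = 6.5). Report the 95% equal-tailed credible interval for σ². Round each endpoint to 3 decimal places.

Inverse-Gamma(5.8, 6.5) quantiles: F⁻¹(0.025) and F⁻¹(0.975).
Equivalently, 1/σ² ~ Gamma(5.8, rate = 6.5); invert its 0.975 and 0.025 quantiles.
Posterior mean ≈ 1.354, SD ≈ 0.695; a Normal approximation gives roughly [-0.007, 2.716].
Exact: lower = 0.571; upper = 3.120.

[0.571, 3.120]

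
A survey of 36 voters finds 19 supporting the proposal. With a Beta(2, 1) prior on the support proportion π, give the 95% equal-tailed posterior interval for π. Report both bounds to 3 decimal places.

[0.383, 0.690]

Posterior: Beta(2+19, 1+17) = Beta(21, 18).
Equal-tailed 95% interval: the 0.025 and 0.975 quantiles of Beta(21, 18).
Posterior mean ≈ 0.538, SD ≈ 0.079; a Normal approximation gives roughly [0.384, 0.693].
Exact: F⁻¹(0.025) = 0.383; F⁻¹(0.975) = 0.690.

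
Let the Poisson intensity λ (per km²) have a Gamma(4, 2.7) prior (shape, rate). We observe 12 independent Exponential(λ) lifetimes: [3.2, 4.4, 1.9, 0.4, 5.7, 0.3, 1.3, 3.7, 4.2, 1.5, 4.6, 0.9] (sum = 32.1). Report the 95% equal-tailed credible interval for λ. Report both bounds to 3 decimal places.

[0.263, 0.711]

Posterior: Gamma(4+12, 2.7+32.1) = Gamma(16, 34.8) (shape, rate).
Equal-tailed 95% interval: Gamma(16, 34.8) quantiles at 0.025 and 0.975.
Posterior mean ≈ 0.460, SD ≈ 0.115; a Normal approximation gives roughly [0.234, 0.685].
Exact: lower = 0.263; upper = 0.711.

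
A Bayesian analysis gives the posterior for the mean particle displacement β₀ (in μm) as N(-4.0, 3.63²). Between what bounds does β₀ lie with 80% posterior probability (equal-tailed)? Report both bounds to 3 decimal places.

The posterior is symmetric, so the 80% equal-tailed interval is β₀ = -4.0 ± z·3.63 with z = 1.282.
Half-width: 1.282 × 3.63 = 4.652.
-4.0 − 4.652 = -8.652; -4.0 + 4.652 = 0.652.

[-8.652, 0.652]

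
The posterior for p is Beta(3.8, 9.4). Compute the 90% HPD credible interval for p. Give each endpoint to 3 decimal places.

The posterior is unimodal and skewed, so the HPD interval has equal density at both endpoints and is the shortest 90% interval.
Solving f(0.091) = f(0.477) with F(0.477) − F(0.091) = 0.90 gives [0.091, 0.477].
For comparison, the equal-tailed interval is [0.110, 0.503]; the HPD is narrower and shifted toward the mode.

[0.091, 0.477]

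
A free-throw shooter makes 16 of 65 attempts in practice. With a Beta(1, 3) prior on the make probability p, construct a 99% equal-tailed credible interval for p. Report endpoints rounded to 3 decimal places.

Posterior: Beta(1+16, 3+49) = Beta(17, 52).
Equal-tailed 99% interval: the 0.005 and 0.995 quantiles of Beta(17, 52).
Posterior mean ≈ 0.246, SD ≈ 0.052; a Normal approximation gives roughly [0.114, 0.379].
Exact: F⁻¹(0.005) = 0.129; F⁻¹(0.995) = 0.391.

[0.129, 0.391]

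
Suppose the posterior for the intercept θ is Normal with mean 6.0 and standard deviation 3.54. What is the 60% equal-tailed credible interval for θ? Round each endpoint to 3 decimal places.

[3.021, 8.979]

The posterior is symmetric, so the 60% equal-tailed interval is θ = 6.0 ± z·3.54 with z = 0.842.
Half-width: 0.842 × 3.54 = 2.979.
6.0 − 2.979 = 3.021; 6.0 + 2.979 = 8.979.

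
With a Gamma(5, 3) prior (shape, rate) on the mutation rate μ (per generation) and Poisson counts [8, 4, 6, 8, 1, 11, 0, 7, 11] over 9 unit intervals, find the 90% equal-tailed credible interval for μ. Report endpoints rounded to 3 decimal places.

[4.062, 6.199]

Posterior: Gamma(5+56, 3+9) = Gamma(61, 12) (shape, rate).
Equal-tailed 90% interval: Gamma(61, 12) quantiles at 0.05 and 0.95.
Posterior mean ≈ 5.083, SD ≈ 0.651; a Normal approximation gives roughly [4.013, 6.154].
Exact: lower = 4.062; upper = 6.199.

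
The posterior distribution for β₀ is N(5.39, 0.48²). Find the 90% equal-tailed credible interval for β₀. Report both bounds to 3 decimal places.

The posterior is symmetric, so the 90% equal-tailed interval is β₀ = 5.39 ± z·0.48 with z = 1.645.
Half-width: 1.645 × 0.48 = 0.790.
5.39 − 0.790 = 4.600; 5.39 + 0.790 = 6.180.

[4.600, 6.180]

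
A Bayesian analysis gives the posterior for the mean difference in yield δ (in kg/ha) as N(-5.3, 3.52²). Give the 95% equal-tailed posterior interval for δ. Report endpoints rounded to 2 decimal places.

The posterior is symmetric, so the 95% equal-tailed interval is δ = -5.3 ± z·3.52 with z = 1.960.
Half-width: 1.960 × 3.52 = 6.90.
-5.3 − 6.90 = -12.20; -5.3 + 6.90 = 1.60.

[-12.20, 1.60]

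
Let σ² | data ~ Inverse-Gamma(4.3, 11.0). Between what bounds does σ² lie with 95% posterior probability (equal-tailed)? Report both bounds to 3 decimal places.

[1.194, 8.840]

Inverse-Gamma(4.3, 11.0) quantiles: F⁻¹(0.025) and F⁻¹(0.975).
Equivalently, 1/σ² ~ Gamma(4.3, rate = 11.0); invert its 0.975 and 0.025 quantiles.
Posterior mean ≈ 3.333, SD ≈ 2.198; a Normal approximation gives roughly [-0.975, 7.641].
Exact: lower = 1.194; upper = 8.840.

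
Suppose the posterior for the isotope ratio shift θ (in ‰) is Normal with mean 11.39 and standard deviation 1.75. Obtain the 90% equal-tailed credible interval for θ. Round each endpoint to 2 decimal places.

[8.51, 14.27]

The posterior is symmetric, so the 90% equal-tailed interval is θ = 11.39 ± z·1.75 with z = 1.645.
Half-width: 1.645 × 1.75 = 2.88.
11.39 − 2.88 = 8.51; 11.39 + 2.88 = 14.27.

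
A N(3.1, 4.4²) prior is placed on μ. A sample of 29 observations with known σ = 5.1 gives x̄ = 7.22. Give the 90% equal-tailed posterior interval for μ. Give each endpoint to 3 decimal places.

[5.515, 8.560]

Posterior precision = 1/4.4² + 29/5.1² = 0.0517 + 1.1150 = 1.1666, so posterior SD = 0.9258.
Posterior mean = (3.1/4.4² + 29·7.22/5.1²) / 1.1666 = 7.0376.
Interval: 7.0376 ± 1.645 × 0.9258 → [5.515, 8.560].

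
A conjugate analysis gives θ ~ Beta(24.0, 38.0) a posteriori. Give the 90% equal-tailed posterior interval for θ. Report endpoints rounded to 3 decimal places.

Posterior: Beta(24.0, 38.0).
Equal-tailed 90% interval: the 0.05 and 0.95 quantiles of Beta(24.0, 38.0).
Posterior mean ≈ 0.387, SD ≈ 0.061; a Normal approximation gives roughly [0.286, 0.488].
Exact: F⁻¹(0.05) = 0.288; F⁻¹(0.95) = 0.490.

[0.288, 0.490]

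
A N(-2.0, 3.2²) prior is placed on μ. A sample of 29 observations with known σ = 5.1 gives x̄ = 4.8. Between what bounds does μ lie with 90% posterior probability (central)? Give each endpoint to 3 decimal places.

[2.759, 5.746]

Posterior precision = 1/3.2² + 29/5.1² = 0.0977 + 1.1150 = 1.2126, so posterior SD = 0.9081.
Posterior mean = (-2.0/3.2² + 29·4.8/5.1²) / 1.2126 = 4.2524.
Interval: 4.2524 ± 1.645 × 0.9081 → [2.759, 5.746].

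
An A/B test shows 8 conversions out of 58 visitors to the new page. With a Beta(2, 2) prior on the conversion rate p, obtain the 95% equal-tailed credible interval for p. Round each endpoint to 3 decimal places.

[0.082, 0.262]

Posterior: Beta(2+8, 2+50) = Beta(10, 52).
Equal-tailed 95% interval: the 0.025 and 0.975 quantiles of Beta(10, 52).
Posterior mean ≈ 0.161, SD ≈ 0.046; a Normal approximation gives roughly [0.070, 0.252].
Exact: F⁻¹(0.025) = 0.082; F⁻¹(0.975) = 0.262.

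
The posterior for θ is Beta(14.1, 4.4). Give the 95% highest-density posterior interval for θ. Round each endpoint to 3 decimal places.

[0.573, 0.936]

The posterior is unimodal and skewed, so the HPD interval has equal density at both endpoints and is the shortest 95% interval.
Solving f(0.573) = f(0.936) with F(0.936) − F(0.573) = 0.95 gives [0.573, 0.936].
For comparison, the equal-tailed interval is [0.550, 0.921]; the HPD is narrower and shifted toward the mode.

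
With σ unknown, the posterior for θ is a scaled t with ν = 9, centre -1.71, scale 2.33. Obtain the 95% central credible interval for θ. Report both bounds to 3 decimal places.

The t_9 distribution is symmetric; the 95% interval is -1.71 ± t·2.33 with t_{0.975,9} = 2.262.
Half-width: 2.262 × 2.33 = 5.271.
-1.71 − 5.271 = -6.981; -1.71 + 5.271 = 3.561.

[-6.981, 3.561]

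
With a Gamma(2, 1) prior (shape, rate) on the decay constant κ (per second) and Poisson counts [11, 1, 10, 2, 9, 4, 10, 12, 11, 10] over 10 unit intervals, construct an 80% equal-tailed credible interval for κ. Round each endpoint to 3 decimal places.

[6.421, 8.527]

Posterior: Gamma(2+80, 1+10) = Gamma(82, 11) (shape, rate).
Equal-tailed 80% interval: Gamma(82, 11) quantiles at 0.1 and 0.9.
Posterior mean ≈ 7.455, SD ≈ 0.823; a Normal approximation gives roughly [6.400, 8.510].
Exact: lower = 6.421; upper = 8.527.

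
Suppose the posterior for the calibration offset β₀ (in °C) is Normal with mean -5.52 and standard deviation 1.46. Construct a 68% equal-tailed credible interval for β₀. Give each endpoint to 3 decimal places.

[-6.972, -4.068]

The posterior is symmetric, so the 68% equal-tailed interval is β₀ = -5.52 ± z·1.46 with z = 0.994.
Half-width: 0.994 × 1.46 = 1.452.
-5.52 − 1.452 = -6.972; -5.52 + 1.452 = -4.068.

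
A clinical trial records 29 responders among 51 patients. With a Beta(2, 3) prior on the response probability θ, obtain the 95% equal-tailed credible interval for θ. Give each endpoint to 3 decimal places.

[0.423, 0.680]

Posterior: Beta(2+29, 3+22) = Beta(31, 25).
Equal-tailed 95% interval: the 0.025 and 0.975 quantiles of Beta(31, 25).
Posterior mean ≈ 0.554, SD ≈ 0.066; a Normal approximation gives roughly [0.425, 0.683].
Exact: F⁻¹(0.025) = 0.423; F⁻¹(0.975) = 0.680.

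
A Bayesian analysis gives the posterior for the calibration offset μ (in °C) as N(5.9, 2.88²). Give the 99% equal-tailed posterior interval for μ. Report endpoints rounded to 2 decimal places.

[-1.52, 13.32]

The posterior is symmetric, so the 99% equal-tailed interval is μ = 5.9 ± z·2.88 with z = 2.576.
Half-width: 2.576 × 2.88 = 7.42.
5.9 − 7.42 = -1.52; 5.9 + 7.42 = 13.32.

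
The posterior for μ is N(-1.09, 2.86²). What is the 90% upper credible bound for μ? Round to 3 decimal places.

Need U with P(μ ≤ U) = 0.90: U = -1.09 + z_{0.1}·2.86.
z = 1.282; U = -1.09 + 1.282 × 2.86 = 2.575.

2.575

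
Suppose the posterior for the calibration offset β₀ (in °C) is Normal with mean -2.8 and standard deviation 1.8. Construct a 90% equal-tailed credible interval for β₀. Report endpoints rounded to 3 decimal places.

[-5.761, 0.161]

The posterior is symmetric, so the 90% equal-tailed interval is β₀ = -2.8 ± z·1.8 with z = 1.645.
Half-width: 1.645 × 1.8 = 2.961.
-2.8 − 2.961 = -5.761; -2.8 + 2.961 = 0.161.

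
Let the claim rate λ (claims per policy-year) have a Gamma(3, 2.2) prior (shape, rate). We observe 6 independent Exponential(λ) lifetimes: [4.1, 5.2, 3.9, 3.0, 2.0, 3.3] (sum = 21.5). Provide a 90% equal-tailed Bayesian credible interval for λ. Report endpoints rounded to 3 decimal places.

Posterior: Gamma(3+6, 2.2+21.5) = Gamma(9, 23.7) (shape, rate).
Equal-tailed 90% interval: Gamma(9, 23.7) quantiles at 0.05 and 0.95.
Posterior mean ≈ 0.380, SD ≈ 0.127; a Normal approximation gives roughly [0.172, 0.588].
Exact: lower = 0.198; upper = 0.609.

[0.198, 0.609]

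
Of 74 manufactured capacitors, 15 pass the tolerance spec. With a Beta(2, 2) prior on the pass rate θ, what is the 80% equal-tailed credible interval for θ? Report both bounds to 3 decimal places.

[0.160, 0.279]

Posterior: Beta(2+15, 2+59) = Beta(17, 61).
Equal-tailed 80% interval: the 0.1 and 0.9 quantiles of Beta(17, 61).
Posterior mean ≈ 0.218, SD ≈ 0.046; a Normal approximation gives roughly [0.158, 0.277].
Exact: F⁻¹(0.1) = 0.160; F⁻¹(0.9) = 0.279.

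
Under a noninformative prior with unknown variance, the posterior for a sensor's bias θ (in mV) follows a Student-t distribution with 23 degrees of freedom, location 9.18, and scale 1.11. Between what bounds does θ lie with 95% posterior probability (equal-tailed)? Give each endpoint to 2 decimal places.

The t_23 distribution is symmetric; the 95% interval is 9.18 ± t·1.11 with t_{0.975,23} = 2.069.
Half-width: 2.069 × 1.11 = 2.30.
9.18 − 2.30 = 6.88; 9.18 + 2.30 = 11.48.

[6.88, 11.48]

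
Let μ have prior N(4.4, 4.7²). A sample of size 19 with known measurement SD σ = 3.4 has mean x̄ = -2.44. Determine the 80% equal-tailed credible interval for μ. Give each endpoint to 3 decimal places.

Posterior precision = 1/4.7² + 19/3.4² = 0.0453 + 1.6436 = 1.6889, so posterior SD = 0.7695.
Posterior mean = (4.4/4.7² + 19·-2.44/3.4²) / 1.6889 = -2.2567.
Interval: -2.2567 ± 1.282 × 0.7695 → [-3.243, -1.271].

[-3.243, -1.271]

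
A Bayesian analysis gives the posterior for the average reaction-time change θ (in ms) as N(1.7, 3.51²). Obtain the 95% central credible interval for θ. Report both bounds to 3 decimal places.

[-5.179, 8.579]

The posterior is symmetric, so the 95% equal-tailed interval is θ = 1.7 ± z·3.51 with z = 1.960.
Half-width: 1.960 × 3.51 = 6.879.
1.7 − 6.879 = -5.179; 1.7 + 6.879 = 8.579.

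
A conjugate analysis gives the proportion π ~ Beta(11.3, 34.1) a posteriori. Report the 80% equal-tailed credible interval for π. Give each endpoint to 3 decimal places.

[0.170, 0.333]

Posterior: Beta(11.3, 34.1).
Equal-tailed 80% interval: the 0.1 and 0.9 quantiles of Beta(11.3, 34.1).
Posterior mean ≈ 0.249, SD ≈ 0.063; a Normal approximation gives roughly [0.168, 0.330].
Exact: F⁻¹(0.1) = 0.170; F⁻¹(0.9) = 0.333.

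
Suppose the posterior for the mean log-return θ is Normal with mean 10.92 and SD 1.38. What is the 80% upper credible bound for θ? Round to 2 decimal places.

12.08

Need U with P(θ ≤ U) = 0.80: U = 10.92 + z_{0.2}·1.38.
z = 0.842; U = 10.92 + 0.842 × 1.38 = 12.08.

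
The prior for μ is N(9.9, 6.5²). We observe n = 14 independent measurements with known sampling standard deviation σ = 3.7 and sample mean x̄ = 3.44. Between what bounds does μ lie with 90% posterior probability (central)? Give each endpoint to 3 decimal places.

[1.978, 5.194]

Posterior precision = 1/6.5² + 14/3.7² = 0.0237 + 1.0226 = 1.0463, so posterior SD = 0.9776.
Posterior mean = (9.9/6.5² + 14·3.44/3.7²) / 1.0463 = 3.5861.
Interval: 3.5861 ± 1.645 × 0.9776 → [1.978, 5.194].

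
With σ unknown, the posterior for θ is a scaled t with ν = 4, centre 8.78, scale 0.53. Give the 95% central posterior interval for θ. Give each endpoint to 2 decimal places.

[7.31, 10.25]

The t_4 distribution is symmetric; the 95% interval is 8.78 ± t·0.53 with t_{0.975,4} = 2.776.
Half-width: 2.776 × 0.53 = 1.47.
8.78 − 1.47 = 7.31; 8.78 + 1.47 = 10.25.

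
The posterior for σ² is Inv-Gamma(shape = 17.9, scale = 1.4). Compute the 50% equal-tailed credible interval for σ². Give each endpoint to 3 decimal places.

[0.068, 0.094]

Inverse-Gamma(17.9, 1.4) quantiles: F⁻¹(0.25) and F⁻¹(0.75).
Equivalently, 1/σ² ~ Gamma(17.9, rate = 1.4); invert its 0.75 and 0.25 quantiles.
Posterior mean ≈ 0.083, SD ≈ 0.021; a Normal approximation gives roughly [0.069, 0.097].
Exact: lower = 0.068; upper = 0.094.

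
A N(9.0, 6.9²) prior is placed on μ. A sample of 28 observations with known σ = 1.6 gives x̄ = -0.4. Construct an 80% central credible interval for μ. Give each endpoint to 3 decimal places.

Posterior precision = 1/6.9² + 28/1.6² = 0.0210 + 10.9375 = 10.9585, so posterior SD = 0.3021.
Posterior mean = (9.0/6.9² + 28·-0.4/1.6²) / 10.9585 = -0.3820.
Interval: -0.3820 ± 1.282 × 0.3021 → [-0.769, 0.005].

[-0.769, 0.005]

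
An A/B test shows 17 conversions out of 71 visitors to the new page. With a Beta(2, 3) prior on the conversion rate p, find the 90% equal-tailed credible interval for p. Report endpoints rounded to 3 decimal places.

[0.173, 0.335]

Posterior: Beta(2+17, 3+54) = Beta(19, 57).
Equal-tailed 90% interval: the 0.05 and 0.95 quantiles of Beta(19, 57).
Posterior mean ≈ 0.250, SD ≈ 0.049; a Normal approximation gives roughly [0.169, 0.331].
Exact: F⁻¹(0.05) = 0.173; F⁻¹(0.95) = 0.335.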